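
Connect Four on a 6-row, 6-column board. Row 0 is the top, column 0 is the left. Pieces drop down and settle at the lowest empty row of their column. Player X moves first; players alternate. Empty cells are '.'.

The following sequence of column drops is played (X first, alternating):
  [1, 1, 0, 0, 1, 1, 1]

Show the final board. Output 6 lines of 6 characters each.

Move 1: X drops in col 1, lands at row 5
Move 2: O drops in col 1, lands at row 4
Move 3: X drops in col 0, lands at row 5
Move 4: O drops in col 0, lands at row 4
Move 5: X drops in col 1, lands at row 3
Move 6: O drops in col 1, lands at row 2
Move 7: X drops in col 1, lands at row 1

Answer: ......
.X....
.O....
.X....
OO....
XX....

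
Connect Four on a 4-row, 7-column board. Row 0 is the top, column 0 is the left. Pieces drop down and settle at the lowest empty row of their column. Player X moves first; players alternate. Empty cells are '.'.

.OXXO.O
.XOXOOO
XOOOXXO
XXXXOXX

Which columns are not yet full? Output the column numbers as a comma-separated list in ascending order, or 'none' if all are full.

Answer: 0,5

Derivation:
col 0: top cell = '.' → open
col 1: top cell = 'O' → FULL
col 2: top cell = 'X' → FULL
col 3: top cell = 'X' → FULL
col 4: top cell = 'O' → FULL
col 5: top cell = '.' → open
col 6: top cell = 'O' → FULL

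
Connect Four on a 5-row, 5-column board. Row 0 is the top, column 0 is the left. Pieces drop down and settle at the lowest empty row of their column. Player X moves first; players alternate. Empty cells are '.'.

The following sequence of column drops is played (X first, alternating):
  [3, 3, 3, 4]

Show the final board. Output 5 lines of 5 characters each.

Answer: .....
.....
...X.
...O.
...XO

Derivation:
Move 1: X drops in col 3, lands at row 4
Move 2: O drops in col 3, lands at row 3
Move 3: X drops in col 3, lands at row 2
Move 4: O drops in col 4, lands at row 4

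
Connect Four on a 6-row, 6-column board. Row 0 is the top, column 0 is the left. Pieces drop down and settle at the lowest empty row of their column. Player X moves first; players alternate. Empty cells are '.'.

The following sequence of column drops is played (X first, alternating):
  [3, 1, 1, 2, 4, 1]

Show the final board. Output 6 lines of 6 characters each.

Answer: ......
......
......
.O....
.X....
.OOXX.

Derivation:
Move 1: X drops in col 3, lands at row 5
Move 2: O drops in col 1, lands at row 5
Move 3: X drops in col 1, lands at row 4
Move 4: O drops in col 2, lands at row 5
Move 5: X drops in col 4, lands at row 5
Move 6: O drops in col 1, lands at row 3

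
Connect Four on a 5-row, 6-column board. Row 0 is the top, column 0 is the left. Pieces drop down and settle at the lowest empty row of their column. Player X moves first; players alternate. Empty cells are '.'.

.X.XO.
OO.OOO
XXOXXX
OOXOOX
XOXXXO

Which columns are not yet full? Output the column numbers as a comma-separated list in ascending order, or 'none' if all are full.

Answer: 0,2,5

Derivation:
col 0: top cell = '.' → open
col 1: top cell = 'X' → FULL
col 2: top cell = '.' → open
col 3: top cell = 'X' → FULL
col 4: top cell = 'O' → FULL
col 5: top cell = '.' → open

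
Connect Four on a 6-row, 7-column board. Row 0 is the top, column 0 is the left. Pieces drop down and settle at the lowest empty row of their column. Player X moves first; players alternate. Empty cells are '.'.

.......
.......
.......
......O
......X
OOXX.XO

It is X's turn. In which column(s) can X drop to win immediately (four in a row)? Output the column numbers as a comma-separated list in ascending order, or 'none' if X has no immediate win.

Answer: 4

Derivation:
col 0: drop X → no win
col 1: drop X → no win
col 2: drop X → no win
col 3: drop X → no win
col 4: drop X → WIN!
col 5: drop X → no win
col 6: drop X → no win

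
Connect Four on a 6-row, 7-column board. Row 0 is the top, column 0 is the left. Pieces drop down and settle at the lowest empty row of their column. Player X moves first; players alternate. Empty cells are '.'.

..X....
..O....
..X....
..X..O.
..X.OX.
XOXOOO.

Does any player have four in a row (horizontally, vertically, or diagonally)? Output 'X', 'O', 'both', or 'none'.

X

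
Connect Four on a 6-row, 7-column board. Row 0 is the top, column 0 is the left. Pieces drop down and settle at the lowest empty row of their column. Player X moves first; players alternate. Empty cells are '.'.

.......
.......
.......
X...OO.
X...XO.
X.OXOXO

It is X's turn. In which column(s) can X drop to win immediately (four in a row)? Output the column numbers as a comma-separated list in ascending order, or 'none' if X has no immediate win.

Answer: 0

Derivation:
col 0: drop X → WIN!
col 1: drop X → no win
col 2: drop X → no win
col 3: drop X → no win
col 4: drop X → no win
col 5: drop X → no win
col 6: drop X → no win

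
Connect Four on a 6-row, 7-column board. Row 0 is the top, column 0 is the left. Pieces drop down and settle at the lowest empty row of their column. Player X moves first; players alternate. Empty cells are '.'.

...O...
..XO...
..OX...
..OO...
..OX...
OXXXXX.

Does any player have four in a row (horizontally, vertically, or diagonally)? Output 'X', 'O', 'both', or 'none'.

X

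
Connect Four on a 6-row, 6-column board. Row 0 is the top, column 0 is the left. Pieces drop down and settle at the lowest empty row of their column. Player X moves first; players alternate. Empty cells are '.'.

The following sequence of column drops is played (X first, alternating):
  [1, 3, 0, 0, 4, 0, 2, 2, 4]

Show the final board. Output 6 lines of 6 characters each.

Move 1: X drops in col 1, lands at row 5
Move 2: O drops in col 3, lands at row 5
Move 3: X drops in col 0, lands at row 5
Move 4: O drops in col 0, lands at row 4
Move 5: X drops in col 4, lands at row 5
Move 6: O drops in col 0, lands at row 3
Move 7: X drops in col 2, lands at row 5
Move 8: O drops in col 2, lands at row 4
Move 9: X drops in col 4, lands at row 4

Answer: ......
......
......
O.....
O.O.X.
XXXOX.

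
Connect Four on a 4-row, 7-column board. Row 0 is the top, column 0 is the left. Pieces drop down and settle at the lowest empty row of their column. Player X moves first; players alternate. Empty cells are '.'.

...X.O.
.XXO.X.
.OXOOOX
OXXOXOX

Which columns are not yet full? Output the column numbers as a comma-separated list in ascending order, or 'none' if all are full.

Answer: 0,1,2,4,6

Derivation:
col 0: top cell = '.' → open
col 1: top cell = '.' → open
col 2: top cell = '.' → open
col 3: top cell = 'X' → FULL
col 4: top cell = '.' → open
col 5: top cell = 'O' → FULL
col 6: top cell = '.' → open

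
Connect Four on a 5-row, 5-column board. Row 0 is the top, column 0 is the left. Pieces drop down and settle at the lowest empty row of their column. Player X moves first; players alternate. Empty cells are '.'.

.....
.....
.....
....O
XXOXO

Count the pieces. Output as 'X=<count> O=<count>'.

X=3 O=3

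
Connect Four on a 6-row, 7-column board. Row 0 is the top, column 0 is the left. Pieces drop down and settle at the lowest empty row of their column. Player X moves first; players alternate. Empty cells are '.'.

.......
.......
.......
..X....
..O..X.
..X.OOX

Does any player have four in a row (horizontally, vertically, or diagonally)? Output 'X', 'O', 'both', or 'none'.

none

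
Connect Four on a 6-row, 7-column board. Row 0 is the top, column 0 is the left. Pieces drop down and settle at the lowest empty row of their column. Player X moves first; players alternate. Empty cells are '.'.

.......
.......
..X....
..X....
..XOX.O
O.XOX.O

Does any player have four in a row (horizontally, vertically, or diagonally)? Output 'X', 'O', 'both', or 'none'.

X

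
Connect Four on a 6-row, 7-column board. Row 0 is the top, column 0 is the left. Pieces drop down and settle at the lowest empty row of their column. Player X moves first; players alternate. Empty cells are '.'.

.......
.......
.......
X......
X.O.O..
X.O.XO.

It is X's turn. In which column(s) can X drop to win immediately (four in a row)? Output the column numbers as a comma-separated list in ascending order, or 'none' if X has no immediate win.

col 0: drop X → WIN!
col 1: drop X → no win
col 2: drop X → no win
col 3: drop X → no win
col 4: drop X → no win
col 5: drop X → no win
col 6: drop X → no win

Answer: 0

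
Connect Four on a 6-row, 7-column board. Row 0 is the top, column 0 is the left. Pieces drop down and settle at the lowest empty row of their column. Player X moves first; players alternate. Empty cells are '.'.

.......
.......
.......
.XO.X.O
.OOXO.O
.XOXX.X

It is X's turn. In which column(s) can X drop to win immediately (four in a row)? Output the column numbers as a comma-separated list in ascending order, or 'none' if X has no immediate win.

col 0: drop X → no win
col 1: drop X → no win
col 2: drop X → no win
col 3: drop X → no win
col 4: drop X → no win
col 5: drop X → WIN!
col 6: drop X → no win

Answer: 5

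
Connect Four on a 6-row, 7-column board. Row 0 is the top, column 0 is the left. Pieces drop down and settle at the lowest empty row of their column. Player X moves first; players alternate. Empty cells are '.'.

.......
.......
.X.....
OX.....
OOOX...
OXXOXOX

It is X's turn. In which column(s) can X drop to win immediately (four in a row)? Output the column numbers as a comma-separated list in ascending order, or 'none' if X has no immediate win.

Answer: 2

Derivation:
col 0: drop X → no win
col 1: drop X → no win
col 2: drop X → WIN!
col 3: drop X → no win
col 4: drop X → no win
col 5: drop X → no win
col 6: drop X → no win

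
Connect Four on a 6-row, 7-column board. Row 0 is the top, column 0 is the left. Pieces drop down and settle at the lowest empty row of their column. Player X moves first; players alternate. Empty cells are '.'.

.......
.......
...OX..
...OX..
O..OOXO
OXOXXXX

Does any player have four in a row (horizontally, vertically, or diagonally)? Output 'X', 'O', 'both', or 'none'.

X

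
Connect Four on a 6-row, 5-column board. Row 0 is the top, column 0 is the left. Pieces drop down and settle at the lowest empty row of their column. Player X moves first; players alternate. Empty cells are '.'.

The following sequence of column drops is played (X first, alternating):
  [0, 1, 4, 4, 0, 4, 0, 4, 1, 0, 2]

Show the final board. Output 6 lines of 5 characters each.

Answer: .....
.....
O...O
X...O
XX..O
XOX.X

Derivation:
Move 1: X drops in col 0, lands at row 5
Move 2: O drops in col 1, lands at row 5
Move 3: X drops in col 4, lands at row 5
Move 4: O drops in col 4, lands at row 4
Move 5: X drops in col 0, lands at row 4
Move 6: O drops in col 4, lands at row 3
Move 7: X drops in col 0, lands at row 3
Move 8: O drops in col 4, lands at row 2
Move 9: X drops in col 1, lands at row 4
Move 10: O drops in col 0, lands at row 2
Move 11: X drops in col 2, lands at row 5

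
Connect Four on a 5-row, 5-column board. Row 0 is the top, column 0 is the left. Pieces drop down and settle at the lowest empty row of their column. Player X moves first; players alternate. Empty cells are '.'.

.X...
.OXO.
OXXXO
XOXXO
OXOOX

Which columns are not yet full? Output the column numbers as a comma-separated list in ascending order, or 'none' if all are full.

col 0: top cell = '.' → open
col 1: top cell = 'X' → FULL
col 2: top cell = '.' → open
col 3: top cell = '.' → open
col 4: top cell = '.' → open

Answer: 0,2,3,4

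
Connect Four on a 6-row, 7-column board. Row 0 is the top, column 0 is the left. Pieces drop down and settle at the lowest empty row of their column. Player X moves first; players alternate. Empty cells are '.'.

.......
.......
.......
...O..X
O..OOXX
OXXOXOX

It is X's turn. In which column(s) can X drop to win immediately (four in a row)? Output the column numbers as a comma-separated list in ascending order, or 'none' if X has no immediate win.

Answer: 6

Derivation:
col 0: drop X → no win
col 1: drop X → no win
col 2: drop X → no win
col 3: drop X → no win
col 4: drop X → no win
col 5: drop X → no win
col 6: drop X → WIN!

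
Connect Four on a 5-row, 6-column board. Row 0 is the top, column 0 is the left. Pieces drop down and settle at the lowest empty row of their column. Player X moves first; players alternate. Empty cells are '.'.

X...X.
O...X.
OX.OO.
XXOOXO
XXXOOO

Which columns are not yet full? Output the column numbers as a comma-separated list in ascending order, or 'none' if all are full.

Answer: 1,2,3,5

Derivation:
col 0: top cell = 'X' → FULL
col 1: top cell = '.' → open
col 2: top cell = '.' → open
col 3: top cell = '.' → open
col 4: top cell = 'X' → FULL
col 5: top cell = '.' → open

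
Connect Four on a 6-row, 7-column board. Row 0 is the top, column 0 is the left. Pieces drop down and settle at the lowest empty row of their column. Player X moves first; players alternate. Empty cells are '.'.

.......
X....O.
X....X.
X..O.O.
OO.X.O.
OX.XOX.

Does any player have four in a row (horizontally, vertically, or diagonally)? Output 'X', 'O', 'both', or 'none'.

none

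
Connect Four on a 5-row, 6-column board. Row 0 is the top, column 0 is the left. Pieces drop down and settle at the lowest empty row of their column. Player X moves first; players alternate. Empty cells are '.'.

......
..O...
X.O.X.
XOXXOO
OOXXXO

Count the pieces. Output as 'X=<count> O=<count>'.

X=8 O=8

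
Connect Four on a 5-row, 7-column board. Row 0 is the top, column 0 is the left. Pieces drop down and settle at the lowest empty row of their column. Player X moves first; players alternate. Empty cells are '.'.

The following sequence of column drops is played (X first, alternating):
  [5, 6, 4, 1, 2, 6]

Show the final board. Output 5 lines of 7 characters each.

Answer: .......
.......
.......
......O
.OX.XXO

Derivation:
Move 1: X drops in col 5, lands at row 4
Move 2: O drops in col 6, lands at row 4
Move 3: X drops in col 4, lands at row 4
Move 4: O drops in col 1, lands at row 4
Move 5: X drops in col 2, lands at row 4
Move 6: O drops in col 6, lands at row 3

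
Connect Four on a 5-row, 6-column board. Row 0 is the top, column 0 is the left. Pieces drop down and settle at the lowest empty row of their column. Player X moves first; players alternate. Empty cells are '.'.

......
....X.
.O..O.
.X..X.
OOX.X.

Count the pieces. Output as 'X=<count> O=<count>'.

X=5 O=4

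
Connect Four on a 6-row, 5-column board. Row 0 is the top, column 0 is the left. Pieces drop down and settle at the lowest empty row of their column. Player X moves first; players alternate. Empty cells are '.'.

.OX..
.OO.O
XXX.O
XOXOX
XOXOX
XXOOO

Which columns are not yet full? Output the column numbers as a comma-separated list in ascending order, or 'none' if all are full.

Answer: 0,3,4

Derivation:
col 0: top cell = '.' → open
col 1: top cell = 'O' → FULL
col 2: top cell = 'X' → FULL
col 3: top cell = '.' → open
col 4: top cell = '.' → open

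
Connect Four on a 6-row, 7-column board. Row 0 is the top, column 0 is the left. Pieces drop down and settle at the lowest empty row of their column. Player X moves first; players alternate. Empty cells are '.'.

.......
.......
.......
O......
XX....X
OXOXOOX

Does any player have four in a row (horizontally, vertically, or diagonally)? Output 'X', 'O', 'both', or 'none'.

none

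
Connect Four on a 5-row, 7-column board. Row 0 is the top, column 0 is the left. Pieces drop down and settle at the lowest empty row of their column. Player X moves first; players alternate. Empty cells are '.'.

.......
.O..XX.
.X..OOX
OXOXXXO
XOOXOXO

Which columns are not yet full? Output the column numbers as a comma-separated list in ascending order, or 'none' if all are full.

Answer: 0,1,2,3,4,5,6

Derivation:
col 0: top cell = '.' → open
col 1: top cell = '.' → open
col 2: top cell = '.' → open
col 3: top cell = '.' → open
col 4: top cell = '.' → open
col 5: top cell = '.' → open
col 6: top cell = '.' → open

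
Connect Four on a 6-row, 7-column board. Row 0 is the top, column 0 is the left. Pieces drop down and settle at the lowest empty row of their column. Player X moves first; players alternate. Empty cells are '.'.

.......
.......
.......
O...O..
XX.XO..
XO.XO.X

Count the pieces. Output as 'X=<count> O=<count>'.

X=6 O=5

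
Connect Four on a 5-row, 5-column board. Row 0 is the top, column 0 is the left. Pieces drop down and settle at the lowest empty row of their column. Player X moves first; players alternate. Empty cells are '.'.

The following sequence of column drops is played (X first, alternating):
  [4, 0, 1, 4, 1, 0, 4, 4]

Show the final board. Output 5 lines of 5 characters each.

Move 1: X drops in col 4, lands at row 4
Move 2: O drops in col 0, lands at row 4
Move 3: X drops in col 1, lands at row 4
Move 4: O drops in col 4, lands at row 3
Move 5: X drops in col 1, lands at row 3
Move 6: O drops in col 0, lands at row 3
Move 7: X drops in col 4, lands at row 2
Move 8: O drops in col 4, lands at row 1

Answer: .....
....O
....X
OX..O
OX..X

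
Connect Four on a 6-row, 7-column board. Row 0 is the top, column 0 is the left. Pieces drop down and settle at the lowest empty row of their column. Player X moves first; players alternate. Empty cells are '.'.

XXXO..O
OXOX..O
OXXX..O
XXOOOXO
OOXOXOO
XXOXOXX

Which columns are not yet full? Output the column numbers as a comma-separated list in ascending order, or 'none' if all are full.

Answer: 4,5

Derivation:
col 0: top cell = 'X' → FULL
col 1: top cell = 'X' → FULL
col 2: top cell = 'X' → FULL
col 3: top cell = 'O' → FULL
col 4: top cell = '.' → open
col 5: top cell = '.' → open
col 6: top cell = 'O' → FULL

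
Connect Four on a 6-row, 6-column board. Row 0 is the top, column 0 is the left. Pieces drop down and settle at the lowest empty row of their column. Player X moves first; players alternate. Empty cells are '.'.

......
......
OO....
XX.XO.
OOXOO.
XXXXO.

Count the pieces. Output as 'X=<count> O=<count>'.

X=8 O=8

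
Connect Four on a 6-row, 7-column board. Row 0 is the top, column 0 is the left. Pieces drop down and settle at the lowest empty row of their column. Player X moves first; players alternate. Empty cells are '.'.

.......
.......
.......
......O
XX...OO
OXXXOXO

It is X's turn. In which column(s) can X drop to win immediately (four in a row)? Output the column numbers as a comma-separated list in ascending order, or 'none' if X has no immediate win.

Answer: none

Derivation:
col 0: drop X → no win
col 1: drop X → no win
col 2: drop X → no win
col 3: drop X → no win
col 4: drop X → no win
col 5: drop X → no win
col 6: drop X → no win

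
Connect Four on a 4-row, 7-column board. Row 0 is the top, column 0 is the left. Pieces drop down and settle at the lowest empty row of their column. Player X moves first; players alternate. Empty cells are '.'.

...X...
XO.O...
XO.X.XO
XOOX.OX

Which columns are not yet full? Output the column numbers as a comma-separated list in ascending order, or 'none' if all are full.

col 0: top cell = '.' → open
col 1: top cell = '.' → open
col 2: top cell = '.' → open
col 3: top cell = 'X' → FULL
col 4: top cell = '.' → open
col 5: top cell = '.' → open
col 6: top cell = '.' → open

Answer: 0,1,2,4,5,6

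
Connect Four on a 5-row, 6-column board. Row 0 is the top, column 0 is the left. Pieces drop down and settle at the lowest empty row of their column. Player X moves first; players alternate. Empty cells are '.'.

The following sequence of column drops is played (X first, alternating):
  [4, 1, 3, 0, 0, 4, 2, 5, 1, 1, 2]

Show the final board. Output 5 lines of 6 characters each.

Answer: ......
......
.O....
XXX.O.
OOXXXO

Derivation:
Move 1: X drops in col 4, lands at row 4
Move 2: O drops in col 1, lands at row 4
Move 3: X drops in col 3, lands at row 4
Move 4: O drops in col 0, lands at row 4
Move 5: X drops in col 0, lands at row 3
Move 6: O drops in col 4, lands at row 3
Move 7: X drops in col 2, lands at row 4
Move 8: O drops in col 5, lands at row 4
Move 9: X drops in col 1, lands at row 3
Move 10: O drops in col 1, lands at row 2
Move 11: X drops in col 2, lands at row 3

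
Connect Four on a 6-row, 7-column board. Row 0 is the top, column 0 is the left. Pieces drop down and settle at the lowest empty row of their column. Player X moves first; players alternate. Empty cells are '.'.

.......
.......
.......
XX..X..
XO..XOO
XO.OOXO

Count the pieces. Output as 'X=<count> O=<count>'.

X=7 O=7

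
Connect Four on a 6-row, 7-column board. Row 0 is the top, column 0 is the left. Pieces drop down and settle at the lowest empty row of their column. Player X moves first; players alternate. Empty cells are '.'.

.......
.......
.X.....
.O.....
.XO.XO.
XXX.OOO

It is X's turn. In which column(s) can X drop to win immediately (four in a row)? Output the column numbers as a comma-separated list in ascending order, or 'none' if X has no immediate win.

Answer: 3

Derivation:
col 0: drop X → no win
col 1: drop X → no win
col 2: drop X → no win
col 3: drop X → WIN!
col 4: drop X → no win
col 5: drop X → no win
col 6: drop X → no win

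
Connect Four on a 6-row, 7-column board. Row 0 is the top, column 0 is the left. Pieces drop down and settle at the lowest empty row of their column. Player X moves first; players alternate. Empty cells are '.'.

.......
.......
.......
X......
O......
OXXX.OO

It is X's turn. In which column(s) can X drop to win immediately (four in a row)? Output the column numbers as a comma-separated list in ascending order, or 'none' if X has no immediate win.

col 0: drop X → no win
col 1: drop X → no win
col 2: drop X → no win
col 3: drop X → no win
col 4: drop X → WIN!
col 5: drop X → no win
col 6: drop X → no win

Answer: 4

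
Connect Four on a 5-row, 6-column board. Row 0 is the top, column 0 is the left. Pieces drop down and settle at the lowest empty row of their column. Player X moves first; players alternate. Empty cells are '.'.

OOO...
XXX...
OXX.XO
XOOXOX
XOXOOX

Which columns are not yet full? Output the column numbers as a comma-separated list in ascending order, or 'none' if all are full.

Answer: 3,4,5

Derivation:
col 0: top cell = 'O' → FULL
col 1: top cell = 'O' → FULL
col 2: top cell = 'O' → FULL
col 3: top cell = '.' → open
col 4: top cell = '.' → open
col 5: top cell = '.' → open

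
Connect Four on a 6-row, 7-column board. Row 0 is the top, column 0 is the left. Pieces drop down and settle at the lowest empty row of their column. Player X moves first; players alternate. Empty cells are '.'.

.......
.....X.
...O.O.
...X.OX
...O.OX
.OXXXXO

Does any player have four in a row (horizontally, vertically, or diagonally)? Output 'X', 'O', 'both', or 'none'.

X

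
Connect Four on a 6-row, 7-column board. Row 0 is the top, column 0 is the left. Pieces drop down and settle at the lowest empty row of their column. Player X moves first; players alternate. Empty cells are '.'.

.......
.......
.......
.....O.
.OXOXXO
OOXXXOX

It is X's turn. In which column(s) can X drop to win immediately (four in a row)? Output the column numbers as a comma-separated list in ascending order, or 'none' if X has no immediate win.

Answer: none

Derivation:
col 0: drop X → no win
col 1: drop X → no win
col 2: drop X → no win
col 3: drop X → no win
col 4: drop X → no win
col 5: drop X → no win
col 6: drop X → no win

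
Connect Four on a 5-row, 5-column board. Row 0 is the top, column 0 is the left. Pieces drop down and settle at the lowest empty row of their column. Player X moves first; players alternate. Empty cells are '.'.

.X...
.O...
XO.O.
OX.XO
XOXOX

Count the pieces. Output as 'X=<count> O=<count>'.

X=7 O=7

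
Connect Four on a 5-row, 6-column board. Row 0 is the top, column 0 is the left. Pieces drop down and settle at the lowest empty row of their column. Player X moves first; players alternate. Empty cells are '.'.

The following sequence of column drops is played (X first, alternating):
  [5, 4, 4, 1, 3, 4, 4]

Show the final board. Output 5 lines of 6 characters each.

Answer: ......
....X.
....O.
....X.
.O.XOX

Derivation:
Move 1: X drops in col 5, lands at row 4
Move 2: O drops in col 4, lands at row 4
Move 3: X drops in col 4, lands at row 3
Move 4: O drops in col 1, lands at row 4
Move 5: X drops in col 3, lands at row 4
Move 6: O drops in col 4, lands at row 2
Move 7: X drops in col 4, lands at row 1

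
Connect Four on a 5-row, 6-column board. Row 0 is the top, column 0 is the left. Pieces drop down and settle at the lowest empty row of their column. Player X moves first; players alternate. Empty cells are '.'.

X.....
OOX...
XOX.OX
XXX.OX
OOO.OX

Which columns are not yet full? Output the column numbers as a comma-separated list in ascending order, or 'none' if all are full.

col 0: top cell = 'X' → FULL
col 1: top cell = '.' → open
col 2: top cell = '.' → open
col 3: top cell = '.' → open
col 4: top cell = '.' → open
col 5: top cell = '.' → open

Answer: 1,2,3,4,5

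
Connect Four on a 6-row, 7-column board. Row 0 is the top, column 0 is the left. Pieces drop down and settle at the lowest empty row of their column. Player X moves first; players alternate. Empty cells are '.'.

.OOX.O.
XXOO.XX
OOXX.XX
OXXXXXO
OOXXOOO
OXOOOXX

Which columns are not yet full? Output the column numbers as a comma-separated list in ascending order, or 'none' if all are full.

Answer: 0,4,6

Derivation:
col 0: top cell = '.' → open
col 1: top cell = 'O' → FULL
col 2: top cell = 'O' → FULL
col 3: top cell = 'X' → FULL
col 4: top cell = '.' → open
col 5: top cell = 'O' → FULL
col 6: top cell = '.' → open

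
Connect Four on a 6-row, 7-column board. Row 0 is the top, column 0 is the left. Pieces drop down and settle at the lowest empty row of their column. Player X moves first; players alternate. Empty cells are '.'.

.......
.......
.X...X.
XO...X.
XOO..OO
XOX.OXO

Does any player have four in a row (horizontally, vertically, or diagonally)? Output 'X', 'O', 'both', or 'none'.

none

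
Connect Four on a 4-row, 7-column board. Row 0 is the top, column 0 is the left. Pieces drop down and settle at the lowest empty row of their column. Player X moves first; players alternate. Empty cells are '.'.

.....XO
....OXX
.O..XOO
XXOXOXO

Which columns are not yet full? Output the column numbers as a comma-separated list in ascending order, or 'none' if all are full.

Answer: 0,1,2,3,4

Derivation:
col 0: top cell = '.' → open
col 1: top cell = '.' → open
col 2: top cell = '.' → open
col 3: top cell = '.' → open
col 4: top cell = '.' → open
col 5: top cell = 'X' → FULL
col 6: top cell = 'O' → FULL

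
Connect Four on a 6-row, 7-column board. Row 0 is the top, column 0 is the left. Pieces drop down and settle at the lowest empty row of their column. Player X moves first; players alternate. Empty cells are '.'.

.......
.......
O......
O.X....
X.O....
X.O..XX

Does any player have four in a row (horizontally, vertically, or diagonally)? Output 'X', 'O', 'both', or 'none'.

none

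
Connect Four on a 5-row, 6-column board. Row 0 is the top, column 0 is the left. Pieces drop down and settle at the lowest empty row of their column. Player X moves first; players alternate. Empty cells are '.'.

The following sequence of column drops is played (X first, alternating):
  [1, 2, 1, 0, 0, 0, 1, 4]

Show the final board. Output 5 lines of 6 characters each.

Move 1: X drops in col 1, lands at row 4
Move 2: O drops in col 2, lands at row 4
Move 3: X drops in col 1, lands at row 3
Move 4: O drops in col 0, lands at row 4
Move 5: X drops in col 0, lands at row 3
Move 6: O drops in col 0, lands at row 2
Move 7: X drops in col 1, lands at row 2
Move 8: O drops in col 4, lands at row 4

Answer: ......
......
OX....
XX....
OXO.O.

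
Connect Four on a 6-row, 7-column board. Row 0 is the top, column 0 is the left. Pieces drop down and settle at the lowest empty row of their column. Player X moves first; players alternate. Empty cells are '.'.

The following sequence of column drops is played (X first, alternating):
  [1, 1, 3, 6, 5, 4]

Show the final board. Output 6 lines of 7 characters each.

Move 1: X drops in col 1, lands at row 5
Move 2: O drops in col 1, lands at row 4
Move 3: X drops in col 3, lands at row 5
Move 4: O drops in col 6, lands at row 5
Move 5: X drops in col 5, lands at row 5
Move 6: O drops in col 4, lands at row 5

Answer: .......
.......
.......
.......
.O.....
.X.XOXO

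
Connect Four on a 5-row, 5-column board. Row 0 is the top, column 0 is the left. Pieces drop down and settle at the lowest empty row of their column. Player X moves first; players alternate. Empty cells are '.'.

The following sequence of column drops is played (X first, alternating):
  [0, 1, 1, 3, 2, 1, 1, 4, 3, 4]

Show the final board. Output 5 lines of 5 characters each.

Answer: .....
.X...
.O...
.X.XO
XOXOO

Derivation:
Move 1: X drops in col 0, lands at row 4
Move 2: O drops in col 1, lands at row 4
Move 3: X drops in col 1, lands at row 3
Move 4: O drops in col 3, lands at row 4
Move 5: X drops in col 2, lands at row 4
Move 6: O drops in col 1, lands at row 2
Move 7: X drops in col 1, lands at row 1
Move 8: O drops in col 4, lands at row 4
Move 9: X drops in col 3, lands at row 3
Move 10: O drops in col 4, lands at row 3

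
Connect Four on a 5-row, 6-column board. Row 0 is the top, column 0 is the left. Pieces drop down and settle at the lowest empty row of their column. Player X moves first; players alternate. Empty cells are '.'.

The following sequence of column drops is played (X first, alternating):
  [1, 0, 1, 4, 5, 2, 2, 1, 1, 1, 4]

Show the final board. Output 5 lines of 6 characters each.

Move 1: X drops in col 1, lands at row 4
Move 2: O drops in col 0, lands at row 4
Move 3: X drops in col 1, lands at row 3
Move 4: O drops in col 4, lands at row 4
Move 5: X drops in col 5, lands at row 4
Move 6: O drops in col 2, lands at row 4
Move 7: X drops in col 2, lands at row 3
Move 8: O drops in col 1, lands at row 2
Move 9: X drops in col 1, lands at row 1
Move 10: O drops in col 1, lands at row 0
Move 11: X drops in col 4, lands at row 3

Answer: .O....
.X....
.O....
.XX.X.
OXO.OX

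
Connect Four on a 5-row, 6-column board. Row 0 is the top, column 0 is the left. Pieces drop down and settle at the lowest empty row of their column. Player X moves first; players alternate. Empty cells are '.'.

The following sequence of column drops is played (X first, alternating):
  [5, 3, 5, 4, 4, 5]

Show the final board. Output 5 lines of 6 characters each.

Answer: ......
......
.....O
....XX
...OOX

Derivation:
Move 1: X drops in col 5, lands at row 4
Move 2: O drops in col 3, lands at row 4
Move 3: X drops in col 5, lands at row 3
Move 4: O drops in col 4, lands at row 4
Move 5: X drops in col 4, lands at row 3
Move 6: O drops in col 5, lands at row 2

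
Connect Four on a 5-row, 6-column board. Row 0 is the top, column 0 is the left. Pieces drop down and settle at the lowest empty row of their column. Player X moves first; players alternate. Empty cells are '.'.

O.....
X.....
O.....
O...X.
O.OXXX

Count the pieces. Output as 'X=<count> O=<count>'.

X=5 O=5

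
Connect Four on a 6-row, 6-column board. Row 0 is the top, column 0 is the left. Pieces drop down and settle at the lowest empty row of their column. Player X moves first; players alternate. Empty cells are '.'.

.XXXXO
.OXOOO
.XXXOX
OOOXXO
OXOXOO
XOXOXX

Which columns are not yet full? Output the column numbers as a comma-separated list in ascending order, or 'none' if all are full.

col 0: top cell = '.' → open
col 1: top cell = 'X' → FULL
col 2: top cell = 'X' → FULL
col 3: top cell = 'X' → FULL
col 4: top cell = 'X' → FULL
col 5: top cell = 'O' → FULL

Answer: 0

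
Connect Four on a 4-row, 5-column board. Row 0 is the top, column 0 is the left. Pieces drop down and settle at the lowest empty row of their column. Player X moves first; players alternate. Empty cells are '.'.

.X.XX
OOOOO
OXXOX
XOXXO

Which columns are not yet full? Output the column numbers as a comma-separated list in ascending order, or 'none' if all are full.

col 0: top cell = '.' → open
col 1: top cell = 'X' → FULL
col 2: top cell = '.' → open
col 3: top cell = 'X' → FULL
col 4: top cell = 'X' → FULL

Answer: 0,2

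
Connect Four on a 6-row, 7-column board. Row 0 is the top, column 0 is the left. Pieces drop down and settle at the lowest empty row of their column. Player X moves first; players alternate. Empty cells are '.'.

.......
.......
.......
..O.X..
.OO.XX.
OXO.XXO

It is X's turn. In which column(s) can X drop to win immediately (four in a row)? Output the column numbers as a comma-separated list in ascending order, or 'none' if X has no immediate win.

Answer: 4

Derivation:
col 0: drop X → no win
col 1: drop X → no win
col 2: drop X → no win
col 3: drop X → no win
col 4: drop X → WIN!
col 5: drop X → no win
col 6: drop X → no win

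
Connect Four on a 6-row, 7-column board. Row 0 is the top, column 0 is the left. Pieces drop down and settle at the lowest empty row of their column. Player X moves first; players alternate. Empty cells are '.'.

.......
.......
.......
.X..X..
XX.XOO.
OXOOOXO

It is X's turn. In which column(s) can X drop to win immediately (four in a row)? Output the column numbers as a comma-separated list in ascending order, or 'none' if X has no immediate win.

Answer: 1,2

Derivation:
col 0: drop X → no win
col 1: drop X → WIN!
col 2: drop X → WIN!
col 3: drop X → no win
col 4: drop X → no win
col 5: drop X → no win
col 6: drop X → no win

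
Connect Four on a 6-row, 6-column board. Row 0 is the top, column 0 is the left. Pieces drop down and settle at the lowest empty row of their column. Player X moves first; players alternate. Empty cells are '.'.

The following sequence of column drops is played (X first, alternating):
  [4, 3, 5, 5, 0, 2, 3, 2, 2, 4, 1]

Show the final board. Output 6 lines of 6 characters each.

Answer: ......
......
......
..X...
..OXOO
XXOOXX

Derivation:
Move 1: X drops in col 4, lands at row 5
Move 2: O drops in col 3, lands at row 5
Move 3: X drops in col 5, lands at row 5
Move 4: O drops in col 5, lands at row 4
Move 5: X drops in col 0, lands at row 5
Move 6: O drops in col 2, lands at row 5
Move 7: X drops in col 3, lands at row 4
Move 8: O drops in col 2, lands at row 4
Move 9: X drops in col 2, lands at row 3
Move 10: O drops in col 4, lands at row 4
Move 11: X drops in col 1, lands at row 5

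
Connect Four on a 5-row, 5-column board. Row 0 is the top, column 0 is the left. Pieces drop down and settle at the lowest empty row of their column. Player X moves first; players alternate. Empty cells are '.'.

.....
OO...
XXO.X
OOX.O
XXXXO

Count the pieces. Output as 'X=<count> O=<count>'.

X=8 O=7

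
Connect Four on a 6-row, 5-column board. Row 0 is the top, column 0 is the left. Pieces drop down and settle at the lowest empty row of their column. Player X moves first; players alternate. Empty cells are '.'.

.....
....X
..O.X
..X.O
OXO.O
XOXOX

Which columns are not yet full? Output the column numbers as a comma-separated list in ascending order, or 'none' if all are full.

Answer: 0,1,2,3,4

Derivation:
col 0: top cell = '.' → open
col 1: top cell = '.' → open
col 2: top cell = '.' → open
col 3: top cell = '.' → open
col 4: top cell = '.' → open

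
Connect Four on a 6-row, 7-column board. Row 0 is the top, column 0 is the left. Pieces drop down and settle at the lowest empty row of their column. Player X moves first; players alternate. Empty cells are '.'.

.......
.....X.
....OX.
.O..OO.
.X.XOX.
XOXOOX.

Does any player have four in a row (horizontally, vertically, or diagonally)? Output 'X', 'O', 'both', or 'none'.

O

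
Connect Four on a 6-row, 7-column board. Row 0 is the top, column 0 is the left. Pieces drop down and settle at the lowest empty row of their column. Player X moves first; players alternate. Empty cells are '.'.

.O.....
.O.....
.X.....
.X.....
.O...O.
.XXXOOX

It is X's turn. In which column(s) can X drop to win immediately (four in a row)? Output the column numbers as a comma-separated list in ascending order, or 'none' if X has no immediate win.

col 0: drop X → WIN!
col 2: drop X → no win
col 3: drop X → no win
col 4: drop X → no win
col 5: drop X → no win
col 6: drop X → no win

Answer: 0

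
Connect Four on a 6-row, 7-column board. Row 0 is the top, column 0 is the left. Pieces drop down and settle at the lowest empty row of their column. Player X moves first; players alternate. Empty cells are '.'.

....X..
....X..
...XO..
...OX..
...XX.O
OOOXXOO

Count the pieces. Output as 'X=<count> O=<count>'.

X=8 O=8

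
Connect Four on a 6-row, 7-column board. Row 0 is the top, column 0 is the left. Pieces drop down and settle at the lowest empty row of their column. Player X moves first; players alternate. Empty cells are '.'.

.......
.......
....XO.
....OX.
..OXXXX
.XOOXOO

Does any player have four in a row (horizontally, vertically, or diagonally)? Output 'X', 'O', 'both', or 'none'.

X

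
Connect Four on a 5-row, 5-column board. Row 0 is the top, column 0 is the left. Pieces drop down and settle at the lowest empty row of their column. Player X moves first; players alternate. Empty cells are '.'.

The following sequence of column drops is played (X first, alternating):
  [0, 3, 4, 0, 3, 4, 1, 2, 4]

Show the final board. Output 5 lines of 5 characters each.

Answer: .....
.....
....X
O..XO
XXOOX

Derivation:
Move 1: X drops in col 0, lands at row 4
Move 2: O drops in col 3, lands at row 4
Move 3: X drops in col 4, lands at row 4
Move 4: O drops in col 0, lands at row 3
Move 5: X drops in col 3, lands at row 3
Move 6: O drops in col 4, lands at row 3
Move 7: X drops in col 1, lands at row 4
Move 8: O drops in col 2, lands at row 4
Move 9: X drops in col 4, lands at row 2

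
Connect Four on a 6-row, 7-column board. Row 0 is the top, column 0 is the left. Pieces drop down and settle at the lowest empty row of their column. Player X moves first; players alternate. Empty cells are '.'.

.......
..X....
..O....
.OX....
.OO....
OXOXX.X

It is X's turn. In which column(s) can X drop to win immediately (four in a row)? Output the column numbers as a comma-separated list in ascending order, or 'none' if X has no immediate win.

Answer: 5

Derivation:
col 0: drop X → no win
col 1: drop X → no win
col 2: drop X → no win
col 3: drop X → no win
col 4: drop X → no win
col 5: drop X → WIN!
col 6: drop X → no win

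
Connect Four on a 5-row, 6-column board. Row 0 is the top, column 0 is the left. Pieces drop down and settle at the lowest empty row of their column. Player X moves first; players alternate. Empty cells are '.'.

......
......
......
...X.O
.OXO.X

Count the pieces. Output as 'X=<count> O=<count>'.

X=3 O=3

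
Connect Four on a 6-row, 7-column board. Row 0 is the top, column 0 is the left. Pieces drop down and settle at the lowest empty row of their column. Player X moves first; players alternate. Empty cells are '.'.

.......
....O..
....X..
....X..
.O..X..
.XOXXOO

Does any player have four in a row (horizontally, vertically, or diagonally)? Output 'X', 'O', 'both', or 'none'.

X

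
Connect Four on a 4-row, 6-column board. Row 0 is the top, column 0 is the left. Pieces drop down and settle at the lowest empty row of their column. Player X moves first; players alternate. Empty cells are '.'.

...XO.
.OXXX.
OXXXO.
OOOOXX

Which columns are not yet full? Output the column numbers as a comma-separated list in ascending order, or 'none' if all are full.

Answer: 0,1,2,5

Derivation:
col 0: top cell = '.' → open
col 1: top cell = '.' → open
col 2: top cell = '.' → open
col 3: top cell = 'X' → FULL
col 4: top cell = 'O' → FULL
col 5: top cell = '.' → open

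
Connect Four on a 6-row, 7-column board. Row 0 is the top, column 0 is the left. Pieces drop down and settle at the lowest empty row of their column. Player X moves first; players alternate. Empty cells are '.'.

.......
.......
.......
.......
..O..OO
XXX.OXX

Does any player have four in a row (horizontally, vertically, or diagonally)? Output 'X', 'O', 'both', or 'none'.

none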